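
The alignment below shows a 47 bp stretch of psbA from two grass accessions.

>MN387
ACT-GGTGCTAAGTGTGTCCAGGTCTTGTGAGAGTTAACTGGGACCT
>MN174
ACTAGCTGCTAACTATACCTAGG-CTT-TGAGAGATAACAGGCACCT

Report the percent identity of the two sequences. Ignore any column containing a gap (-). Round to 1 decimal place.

79.5%

Excluding the 3 gap columns leaves 44 comparable sites.
Differing sites — 6:G/C; 13:G/C; 15:G/A; 17:G/A; 18:T/C; 20:C/T; 35:T/A; 40:T/A; 43:G/C.
35 of the 44 comparable sites match, so the percent identity is 35/44 × 100 = 79.5%.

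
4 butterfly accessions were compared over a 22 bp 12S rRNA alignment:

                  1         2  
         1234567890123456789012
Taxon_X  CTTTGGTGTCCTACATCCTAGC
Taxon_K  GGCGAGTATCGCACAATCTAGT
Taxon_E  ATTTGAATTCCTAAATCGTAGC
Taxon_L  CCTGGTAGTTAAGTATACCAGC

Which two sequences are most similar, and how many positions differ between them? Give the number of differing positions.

Pairwise Hamming distances:
  Taxon_X vs Taxon_K: 11
  Taxon_X vs Taxon_E: 6
  Taxon_X vs Taxon_L: 11
  Taxon_K vs Taxon_E: 15
  Taxon_K vs Taxon_L: 16
  Taxon_E vs Taxon_L: 13
The smallest is 6, between Taxon_X and Taxon_E.

6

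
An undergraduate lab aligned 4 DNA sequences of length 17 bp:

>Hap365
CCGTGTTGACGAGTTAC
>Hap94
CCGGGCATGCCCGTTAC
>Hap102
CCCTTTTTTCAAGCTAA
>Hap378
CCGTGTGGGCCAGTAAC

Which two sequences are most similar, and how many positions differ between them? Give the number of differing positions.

4

Pairwise Hamming distances:
  Hap365 vs Hap94: 7
  Hap365 vs Hap102: 7
  Hap365 vs Hap378: 4
  Hap94 vs Hap102: 10
  Hap94 vs Hap378: 6
  Hap102 vs Hap378: 9
The smallest is 4, between Hap365 and Hap378.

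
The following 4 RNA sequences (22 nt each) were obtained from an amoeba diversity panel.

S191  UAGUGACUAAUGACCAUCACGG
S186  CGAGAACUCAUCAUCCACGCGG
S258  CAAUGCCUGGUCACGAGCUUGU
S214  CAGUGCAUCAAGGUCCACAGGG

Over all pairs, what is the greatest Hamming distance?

14

Pairwise Hamming distances:
  S191 vs S186: 11
  S191 vs S258: 11
  S191 vs S214: 10
  S186 vs S258: 13
  S186 vs S214: 11
  S258 vs S214: 14
The largest is 14, between S258 and S214.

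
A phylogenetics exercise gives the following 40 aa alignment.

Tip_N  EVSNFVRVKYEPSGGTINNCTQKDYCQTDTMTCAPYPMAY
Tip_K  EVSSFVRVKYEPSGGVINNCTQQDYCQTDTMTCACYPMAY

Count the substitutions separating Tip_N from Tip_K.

4

Differing sites — 4:N/S; 16:T/V; 23:K/Q; 35:P/C.
That gives 4 mismatches out of 40 aligned sites, so the Hamming distance is 4.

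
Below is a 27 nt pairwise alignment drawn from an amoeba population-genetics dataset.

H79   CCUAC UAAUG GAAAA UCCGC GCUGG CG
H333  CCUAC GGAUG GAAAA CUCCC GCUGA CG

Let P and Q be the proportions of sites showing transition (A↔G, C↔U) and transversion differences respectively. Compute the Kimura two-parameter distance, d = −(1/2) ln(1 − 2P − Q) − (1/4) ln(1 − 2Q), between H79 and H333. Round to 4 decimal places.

The sequences differ at positions 6 (U/G, transversion), 7 (A/G, transition), 16 (U/C, transition), 17 (C/U, transition), 19 (G/C, transversion), 25 (G/A, transition).
Of the 6 differences, 4 transitions and 2 transversions over 27 sites: P = 4/27 = 0.148148, Q = 2/27 = 0.074074.
d = −0.5·ln(0.629630) − 0.25·ln(0.851852) = −0.5·(-0.462623) − 0.25·(-0.160342) = 0.2714.

0.2714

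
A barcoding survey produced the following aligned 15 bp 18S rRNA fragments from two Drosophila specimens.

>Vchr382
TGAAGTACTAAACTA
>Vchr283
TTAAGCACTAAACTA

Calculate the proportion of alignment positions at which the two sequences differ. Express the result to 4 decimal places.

Differing sites — 2:G/T; 6:T/C.
There are 2 differences over 15 sites, so p = 2/15 = 0.1333.

0.1333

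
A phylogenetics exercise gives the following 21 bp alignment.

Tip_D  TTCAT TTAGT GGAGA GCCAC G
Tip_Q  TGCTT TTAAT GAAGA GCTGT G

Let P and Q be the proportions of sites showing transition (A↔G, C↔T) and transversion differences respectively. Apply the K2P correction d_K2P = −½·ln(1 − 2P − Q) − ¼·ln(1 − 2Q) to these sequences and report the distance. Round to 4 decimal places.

0.4765

The sequences differ at positions 2 (T/G, transversion), 4 (A/T, transversion), 9 (G/A, transition), 12 (G/A, transition), 18 (C/T, transition), 19 (A/G, transition), 20 (C/T, transition).
Of the 7 differences, 5 transitions and 2 transversions over 21 sites: P = 5/21 = 0.238095, Q = 2/21 = 0.095238.
d = −0.5·ln(0.428572) − 0.25·ln(0.809524) = −0.5·(-0.847297) − 0.25·(-0.211309) = 0.4765.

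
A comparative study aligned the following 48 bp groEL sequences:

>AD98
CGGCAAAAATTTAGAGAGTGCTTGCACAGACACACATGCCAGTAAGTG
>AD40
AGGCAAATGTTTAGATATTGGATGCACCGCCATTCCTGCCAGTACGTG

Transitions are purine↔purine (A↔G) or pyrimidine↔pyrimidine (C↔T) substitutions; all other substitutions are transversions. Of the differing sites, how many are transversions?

Differing sites — 1:C/A (Tv); 8:A/T (Tv); 9:A/G (Ti); 16:G/T (Tv); 18:G/T (Tv); 21:C/G (Tv); 22:T/A (Tv); 28:A/C (Tv); 30:A/C (Tv); 33:C/T (Ti); 34:A/T (Tv); 36:A/C (Tv); 45:A/C (Tv).
Of the 13 differences, 2 transitions and 11 transversions, so the answer is 11.

11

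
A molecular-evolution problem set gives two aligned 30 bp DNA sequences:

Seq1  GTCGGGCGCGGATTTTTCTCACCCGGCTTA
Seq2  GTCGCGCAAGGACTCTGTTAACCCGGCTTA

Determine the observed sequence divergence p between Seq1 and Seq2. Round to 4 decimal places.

0.2667

Differing sites — 5:G/C; 8:G/A; 9:C/A; 13:T/C; 15:T/C; 17:T/G; 18:C/T; 20:C/A.
There are 8 differences over 30 sites, so p = 8/30 = 0.2667.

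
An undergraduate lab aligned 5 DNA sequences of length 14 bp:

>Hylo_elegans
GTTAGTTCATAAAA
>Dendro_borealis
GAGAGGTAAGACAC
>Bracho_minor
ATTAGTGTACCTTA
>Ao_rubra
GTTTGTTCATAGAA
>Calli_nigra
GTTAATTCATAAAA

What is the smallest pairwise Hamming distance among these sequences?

Pairwise Hamming distances:
  Hylo_elegans vs Dendro_borealis: 7
  Hylo_elegans vs Bracho_minor: 7
  Hylo_elegans vs Ao_rubra: 2
  Hylo_elegans vs Calli_nigra: 1
  Dendro_borealis vs Bracho_minor: 11
  Dendro_borealis vs Ao_rubra: 8
  Dendro_borealis vs Calli_nigra: 8
  Bracho_minor vs Ao_rubra: 8
  Bracho_minor vs Calli_nigra: 8
  Ao_rubra vs Calli_nigra: 3
The smallest is 1, between Hylo_elegans and Calli_nigra.

1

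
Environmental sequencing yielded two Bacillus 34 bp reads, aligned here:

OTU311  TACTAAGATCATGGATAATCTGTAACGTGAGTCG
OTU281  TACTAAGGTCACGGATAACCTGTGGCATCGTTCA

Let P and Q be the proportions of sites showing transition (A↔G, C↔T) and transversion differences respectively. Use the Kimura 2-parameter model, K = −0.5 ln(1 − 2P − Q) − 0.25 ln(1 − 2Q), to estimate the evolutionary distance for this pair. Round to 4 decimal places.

0.4082

Differing sites — 8:A/G (Ti); 12:T/C (Ti); 19:T/C (Ti); 24:A/G (Ti); 25:A/G (Ti); 27:G/A (Ti); 29:G/C (Tv); 30:A/G (Ti); 31:G/T (Tv); 34:G/A (Ti).
Of the 10 differences, 8 transitions and 2 transversions over 34 sites: P = 8/34 = 0.235294, Q = 2/34 = 0.058824.
d = −0.5·ln(0.470588) − 0.25·ln(0.882352) = −0.5·(-0.753772) − 0.25·(-0.125164) = 0.4082.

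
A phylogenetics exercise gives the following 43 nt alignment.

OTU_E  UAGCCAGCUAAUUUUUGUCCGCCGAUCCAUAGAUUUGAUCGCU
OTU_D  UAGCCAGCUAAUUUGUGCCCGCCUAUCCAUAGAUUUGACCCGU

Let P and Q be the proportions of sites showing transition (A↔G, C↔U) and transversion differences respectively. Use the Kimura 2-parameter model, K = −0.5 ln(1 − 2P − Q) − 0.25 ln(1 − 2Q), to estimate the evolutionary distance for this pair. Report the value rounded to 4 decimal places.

Differing sites — 15:U/G (Tv); 18:U/C (Ti); 24:G/U (Tv); 39:U/C (Ti); 41:G/C (Tv); 42:C/G (Tv).
Of the 6 differences, 2 transitions and 4 transversions over 43 sites: P = 2/43 = 0.046512, Q = 4/43 = 0.093023.
d = −0.5·ln(0.813953) − 0.25·ln(0.813954) = −0.5·(-0.205853) − 0.25·(-0.205851) = 0.1544.

0.1544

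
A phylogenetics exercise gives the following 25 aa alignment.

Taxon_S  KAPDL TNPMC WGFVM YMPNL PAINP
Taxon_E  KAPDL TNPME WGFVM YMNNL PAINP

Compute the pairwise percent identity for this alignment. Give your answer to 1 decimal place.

92.0%

Differing sites — 10:C/E; 18:P/N.
23 of the 25 sites match, so the percent identity is 23/25 × 100 = 92.0%.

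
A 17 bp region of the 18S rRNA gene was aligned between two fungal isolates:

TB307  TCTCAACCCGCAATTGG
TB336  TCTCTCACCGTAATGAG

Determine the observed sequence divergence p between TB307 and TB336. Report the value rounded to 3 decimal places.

0.353

Mismatches occur at site 5 (A→T), site 6 (A→C), site 7 (C→A), site 11 (C→T), site 15 (T→G), site 16 (G→A).
There are 6 differences over 17 sites, so p = 6/17 = 0.353.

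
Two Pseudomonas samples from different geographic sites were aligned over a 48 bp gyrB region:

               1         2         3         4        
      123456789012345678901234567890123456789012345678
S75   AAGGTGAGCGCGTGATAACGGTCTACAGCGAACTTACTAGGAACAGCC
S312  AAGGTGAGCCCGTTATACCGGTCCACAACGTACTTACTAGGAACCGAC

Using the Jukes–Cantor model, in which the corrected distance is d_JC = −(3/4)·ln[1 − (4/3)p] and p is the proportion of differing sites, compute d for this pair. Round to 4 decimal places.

The sequences differ at positions 10 (G/C), 14 (G/T), 18 (A/C), 24 (T/C), 28 (G/A), 31 (A/T), 45 (A/C), 47 (C/A).
p = 8/48 = 0.166667.
d = −0.75 · ln(1 − (4/3)·0.166667) = −0.75 · ln(0.777777) = −0.75 · (-0.251315) = 0.1885.

0.1885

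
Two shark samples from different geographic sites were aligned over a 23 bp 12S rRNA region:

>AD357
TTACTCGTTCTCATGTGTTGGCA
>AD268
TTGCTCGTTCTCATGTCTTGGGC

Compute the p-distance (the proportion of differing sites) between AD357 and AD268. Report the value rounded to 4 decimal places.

The sequences differ at positions 3 (A/G), 17 (G/C), 22 (C/G), 23 (A/C).
There are 4 differences over 23 sites, so p = 4/23 = 0.1739.

0.1739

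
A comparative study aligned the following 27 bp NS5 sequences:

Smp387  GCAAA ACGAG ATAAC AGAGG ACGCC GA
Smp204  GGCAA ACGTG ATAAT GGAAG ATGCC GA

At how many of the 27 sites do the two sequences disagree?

7

Mismatches occur at site 2 (C/G), site 3 (A/C), site 9 (A/T), site 15 (C/T), site 16 (A/G), site 19 (G/A), site 22 (C/T).
That gives 7 mismatches out of 27 aligned sites, so the Hamming distance is 7.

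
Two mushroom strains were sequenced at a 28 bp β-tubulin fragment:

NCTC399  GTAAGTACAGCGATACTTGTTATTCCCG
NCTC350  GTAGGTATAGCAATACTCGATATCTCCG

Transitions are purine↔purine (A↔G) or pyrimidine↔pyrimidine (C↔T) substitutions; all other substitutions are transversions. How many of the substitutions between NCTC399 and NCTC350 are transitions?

Differing sites — 4:A/G (Ti); 8:C/T (Ti); 12:G/A (Ti); 18:T/C (Ti); 20:T/A (Tv); 24:T/C (Ti); 25:C/T (Ti).
Of the 7 differences, 6 transitions and 1 transversion, so the answer is 6.

6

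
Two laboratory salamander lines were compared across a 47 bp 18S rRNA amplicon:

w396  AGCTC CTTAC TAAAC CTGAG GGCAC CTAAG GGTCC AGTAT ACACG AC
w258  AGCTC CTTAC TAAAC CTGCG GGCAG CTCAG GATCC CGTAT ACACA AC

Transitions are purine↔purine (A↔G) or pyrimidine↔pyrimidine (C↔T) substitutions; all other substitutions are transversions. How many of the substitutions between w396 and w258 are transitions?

The sequences differ at positions 19 (A/C, transversion), 25 (C/G, transversion), 28 (A/C, transversion), 32 (G/A, transition), 36 (A/C, transversion), 45 (G/A, transition).
Of the 6 differences, 2 transitions and 4 transversions, so the answer is 2.

2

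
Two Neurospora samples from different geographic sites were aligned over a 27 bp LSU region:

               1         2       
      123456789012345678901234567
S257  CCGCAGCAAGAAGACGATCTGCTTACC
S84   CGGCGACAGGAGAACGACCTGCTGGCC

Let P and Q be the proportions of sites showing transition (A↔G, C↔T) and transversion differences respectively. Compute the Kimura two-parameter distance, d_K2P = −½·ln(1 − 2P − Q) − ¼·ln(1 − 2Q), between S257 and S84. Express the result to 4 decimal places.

0.4891

Differing sites — 2:C/G (Tv); 5:A/G (Ti); 6:G/A (Ti); 9:A/G (Ti); 12:A/G (Ti); 13:G/A (Ti); 18:T/C (Ti); 24:T/G (Tv); 25:A/G (Ti).
Of the 9 differences, 7 transitions and 2 transversions over 27 sites: P = 7/27 = 0.259259, Q = 2/27 = 0.074074.
d = −0.5·ln(0.407408) − 0.25·ln(0.851852) = −0.5·(-0.897940) − 0.25·(-0.160342) = 0.4891.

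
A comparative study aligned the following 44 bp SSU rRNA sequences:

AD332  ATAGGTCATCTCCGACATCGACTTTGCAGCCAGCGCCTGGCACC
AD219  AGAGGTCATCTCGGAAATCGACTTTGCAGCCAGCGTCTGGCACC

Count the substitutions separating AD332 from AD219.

Mismatches occur at site 2 (T→G), site 13 (C→G), site 16 (C→A), site 36 (C→T).
That gives 4 mismatches out of 44 aligned sites, so the Hamming distance is 4.

4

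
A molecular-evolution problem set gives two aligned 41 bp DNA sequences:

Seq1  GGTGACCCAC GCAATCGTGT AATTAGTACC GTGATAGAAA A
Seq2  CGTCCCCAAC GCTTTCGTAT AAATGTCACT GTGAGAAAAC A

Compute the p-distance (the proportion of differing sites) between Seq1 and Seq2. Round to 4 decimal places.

Differing sites — 1:G/C; 4:G/C; 5:A/C; 8:C/A; 13:A/T; 14:A/T; 19:G/A; 23:T/A; 25:A/G; 26:G/T; 27:T/C; 30:C/T; 35:T/G; 37:G/A; 40:A/C.
There are 15 differences over 41 sites, so p = 15/41 = 0.3659.

0.3659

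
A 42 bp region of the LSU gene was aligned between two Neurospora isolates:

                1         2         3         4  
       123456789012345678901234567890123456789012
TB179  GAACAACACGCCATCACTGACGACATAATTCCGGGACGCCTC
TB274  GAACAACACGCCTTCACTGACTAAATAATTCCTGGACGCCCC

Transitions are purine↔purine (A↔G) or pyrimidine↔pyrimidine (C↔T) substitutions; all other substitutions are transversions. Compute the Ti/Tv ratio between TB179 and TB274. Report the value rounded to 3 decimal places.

The sequences differ at positions 13 (A/T, transversion), 22 (G/T, transversion), 24 (C/A, transversion), 33 (G/T, transversion), 41 (T/C, transition).
Of the 5 differences, 1 transition and 4 transversions, so Ti/Tv = 1/4 = 0.250.

0.250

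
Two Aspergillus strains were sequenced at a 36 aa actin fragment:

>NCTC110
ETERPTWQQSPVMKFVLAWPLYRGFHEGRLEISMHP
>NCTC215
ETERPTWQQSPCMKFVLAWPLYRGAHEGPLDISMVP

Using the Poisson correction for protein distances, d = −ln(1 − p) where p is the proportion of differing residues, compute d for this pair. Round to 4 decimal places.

0.1495

Differing sites — 12:V/C; 25:F/A; 29:R/P; 31:E/D; 35:H/V.
p = 5/36 = 0.138889.
d = −ln(1 − 0.138889) = −ln(0.861111) = 0.1495.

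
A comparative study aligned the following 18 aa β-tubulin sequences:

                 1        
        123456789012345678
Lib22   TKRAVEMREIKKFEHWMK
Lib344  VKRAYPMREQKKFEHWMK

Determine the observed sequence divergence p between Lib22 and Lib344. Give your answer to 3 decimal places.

0.222

The sequences differ at positions 1 (T/V), 5 (V/Y), 6 (E/P), 10 (I/Q).
There are 4 differences over 18 sites, so p = 4/18 = 0.222.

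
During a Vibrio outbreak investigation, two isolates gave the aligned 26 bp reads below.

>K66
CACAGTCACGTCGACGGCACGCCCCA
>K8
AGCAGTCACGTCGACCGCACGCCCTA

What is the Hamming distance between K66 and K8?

Mismatches occur at site 1 (C↔A), site 2 (A↔G), site 16 (G↔C), site 25 (C↔T).
That gives 4 mismatches out of 26 aligned sites, so the Hamming distance is 4.

4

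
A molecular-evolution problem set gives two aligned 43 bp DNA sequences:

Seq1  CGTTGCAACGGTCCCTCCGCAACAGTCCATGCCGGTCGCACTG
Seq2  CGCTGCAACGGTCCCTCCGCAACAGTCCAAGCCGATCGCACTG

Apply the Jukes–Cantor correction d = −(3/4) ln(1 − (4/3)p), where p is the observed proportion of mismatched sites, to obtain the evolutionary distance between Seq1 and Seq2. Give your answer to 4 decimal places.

Mismatches occur at site 3 (T↔C), site 30 (T↔A), site 35 (G↔A).
p = 3/43 = 0.069767.
d = −0.75 · ln(1 − (4/3)·0.069767) = −0.75 · ln(0.906977) = −0.75 · (-0.097638) = 0.0732.

0.0732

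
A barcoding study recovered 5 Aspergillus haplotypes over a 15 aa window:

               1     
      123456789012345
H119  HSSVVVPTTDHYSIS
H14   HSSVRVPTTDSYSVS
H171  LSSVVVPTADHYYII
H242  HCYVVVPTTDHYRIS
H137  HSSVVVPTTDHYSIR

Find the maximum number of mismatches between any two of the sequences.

7

Pairwise Hamming distances:
  H119 vs H14: 3
  H119 vs H171: 4
  H119 vs H242: 3
  H119 vs H137: 1
  H14 vs H171: 7
  H14 vs H242: 6
  H14 vs H137: 4
  H171 vs H242: 6
  H171 vs H137: 4
  H242 vs H137: 4
The largest is 7, between H14 and H171.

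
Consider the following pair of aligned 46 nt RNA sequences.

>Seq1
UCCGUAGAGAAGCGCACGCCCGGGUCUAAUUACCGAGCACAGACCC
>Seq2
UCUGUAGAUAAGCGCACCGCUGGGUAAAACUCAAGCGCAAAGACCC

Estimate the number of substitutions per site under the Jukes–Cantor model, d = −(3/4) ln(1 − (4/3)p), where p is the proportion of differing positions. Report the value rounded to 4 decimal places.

0.3547

The sequences differ at positions 3 (C/U), 9 (G/U), 18 (G/C), 19 (C/G), 21 (C/U), 26 (C/A), 27 (U/A), 30 (U/C), 32 (A/C), 33 (C/A), 34 (C/A), 36 (A/C), 40 (C/A).
p = 13/46 = 0.282609.
d = −0.75 · ln(1 − (4/3)·0.282609) = −0.75 · ln(0.623188) = −0.75 · (-0.472907) = 0.3547.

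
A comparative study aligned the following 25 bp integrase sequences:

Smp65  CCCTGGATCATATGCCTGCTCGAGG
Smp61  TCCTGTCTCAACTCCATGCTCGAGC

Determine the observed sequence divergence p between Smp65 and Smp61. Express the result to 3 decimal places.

0.320

Differing sites — 1:C/T; 6:G/T; 7:A/C; 11:T/A; 12:A/C; 14:G/C; 16:C/A; 25:G/C.
There are 8 differences over 25 sites, so p = 8/25 = 0.320.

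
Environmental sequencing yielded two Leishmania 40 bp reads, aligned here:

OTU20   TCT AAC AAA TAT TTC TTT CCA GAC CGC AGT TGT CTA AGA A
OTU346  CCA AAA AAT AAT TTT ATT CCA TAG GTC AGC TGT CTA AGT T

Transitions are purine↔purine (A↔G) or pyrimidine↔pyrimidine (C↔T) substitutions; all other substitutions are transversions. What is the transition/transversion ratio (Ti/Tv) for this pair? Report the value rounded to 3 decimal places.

0.273

Differing sites — 1:T/C (Ti); 3:T/A (Tv); 6:C/A (Tv); 9:A/T (Tv); 10:T/A (Tv); 15:C/T (Ti); 16:T/A (Tv); 22:G/T (Tv); 24:C/G (Tv); 25:C/G (Tv); 26:G/T (Tv); 30:T/C (Ti); 39:A/T (Tv); 40:A/T (Tv).
Of the 14 differences, 3 transitions and 11 transversions, so Ti/Tv = 3/11 = 0.273.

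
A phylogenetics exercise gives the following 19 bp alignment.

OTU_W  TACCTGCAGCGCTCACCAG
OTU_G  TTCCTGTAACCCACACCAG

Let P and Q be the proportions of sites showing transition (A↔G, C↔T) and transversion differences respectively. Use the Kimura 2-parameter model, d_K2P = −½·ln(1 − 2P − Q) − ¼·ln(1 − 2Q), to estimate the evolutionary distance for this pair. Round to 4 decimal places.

Differing sites — 2:A/T (Tv); 7:C/T (Ti); 9:G/A (Ti); 11:G/C (Tv); 13:T/A (Tv).
Of the 5 differences, 2 transitions and 3 transversions over 19 sites: P = 2/19 = 0.105263, Q = 3/19 = 0.157895.
d = −0.5·ln(0.631579) − 0.25·ln(0.684210) = −0.5·(-0.459532) − 0.25·(-0.379490) = 0.3246.

0.3246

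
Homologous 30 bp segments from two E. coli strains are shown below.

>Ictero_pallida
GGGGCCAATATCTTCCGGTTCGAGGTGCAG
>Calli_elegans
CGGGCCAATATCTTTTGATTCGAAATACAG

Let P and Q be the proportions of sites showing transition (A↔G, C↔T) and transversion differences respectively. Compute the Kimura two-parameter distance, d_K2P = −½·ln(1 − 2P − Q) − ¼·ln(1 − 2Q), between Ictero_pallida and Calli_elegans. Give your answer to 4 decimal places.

0.3012

The sequences differ at positions 1 (G/C, transversion), 15 (C/T, transition), 16 (C/T, transition), 18 (G/A, transition), 24 (G/A, transition), 25 (G/A, transition), 27 (G/A, transition).
Of the 7 differences, 6 transitions and 1 transversion over 30 sites: P = 6/30 = 0.200000, Q = 1/30 = 0.033333.
d = −0.5·ln(0.566667) − 0.25·ln(0.933334) = −0.5·(-0.567983) − 0.25·(-0.068992) = 0.3012.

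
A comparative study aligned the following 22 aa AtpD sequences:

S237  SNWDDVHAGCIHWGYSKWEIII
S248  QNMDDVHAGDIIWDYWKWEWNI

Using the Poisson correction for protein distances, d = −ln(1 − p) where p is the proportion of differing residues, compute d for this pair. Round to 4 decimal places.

0.4520

Differing sites — 1:S/Q; 3:W/M; 10:C/D; 12:H/I; 14:G/D; 16:S/W; 20:I/W; 21:I/N.
p = 8/22 = 0.363636.
d = −ln(1 − 0.363636) = −ln(0.636364) = 0.4520.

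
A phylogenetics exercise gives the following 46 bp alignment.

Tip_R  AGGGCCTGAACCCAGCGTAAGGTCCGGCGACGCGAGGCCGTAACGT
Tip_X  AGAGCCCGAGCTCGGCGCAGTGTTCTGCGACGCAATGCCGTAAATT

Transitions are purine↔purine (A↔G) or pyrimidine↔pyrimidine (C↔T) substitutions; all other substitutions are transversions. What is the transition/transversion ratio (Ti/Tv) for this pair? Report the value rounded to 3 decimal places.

Differing sites — 3:G/A (Ti); 7:T/C (Ti); 10:A/G (Ti); 12:C/T (Ti); 14:A/G (Ti); 18:T/C (Ti); 20:A/G (Ti); 21:G/T (Tv); 24:C/T (Ti); 26:G/T (Tv); 34:G/A (Ti); 36:G/T (Tv); 44:C/A (Tv); 45:G/T (Tv).
Of the 14 differences, 9 transitions and 5 transversions, so Ti/Tv = 9/5 = 1.800.

1.800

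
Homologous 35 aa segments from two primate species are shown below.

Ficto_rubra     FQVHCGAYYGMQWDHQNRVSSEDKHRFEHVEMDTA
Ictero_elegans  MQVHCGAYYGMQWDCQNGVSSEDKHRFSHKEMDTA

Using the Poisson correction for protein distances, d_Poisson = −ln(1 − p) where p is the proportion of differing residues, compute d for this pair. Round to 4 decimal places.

Mismatches occur at site 1 (F→M), site 15 (H→C), site 18 (R→G), site 28 (E→S), site 30 (V→K).
p = 5/35 = 0.142857.
d = −ln(1 − 0.142857) = −ln(0.857143) = 0.1542.

0.1542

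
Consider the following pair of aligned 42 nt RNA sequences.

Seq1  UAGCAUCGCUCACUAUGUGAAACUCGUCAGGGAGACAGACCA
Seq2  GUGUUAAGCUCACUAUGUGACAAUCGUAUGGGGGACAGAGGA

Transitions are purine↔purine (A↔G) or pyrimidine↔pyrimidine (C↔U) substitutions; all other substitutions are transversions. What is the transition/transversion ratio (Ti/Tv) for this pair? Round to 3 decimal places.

0.182

Differing sites — 1:U/G (Tv); 2:A/U (Tv); 4:C/U (Ti); 5:A/U (Tv); 6:U/A (Tv); 7:C/A (Tv); 21:A/C (Tv); 23:C/A (Tv); 28:C/A (Tv); 29:A/U (Tv); 33:A/G (Ti); 40:C/G (Tv); 41:C/G (Tv).
Of the 13 differences, 2 transitions and 11 transversions, so Ti/Tv = 2/11 = 0.182.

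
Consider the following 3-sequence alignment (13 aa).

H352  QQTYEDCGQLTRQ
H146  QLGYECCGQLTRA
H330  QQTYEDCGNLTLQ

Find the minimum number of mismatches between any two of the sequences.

2

Pairwise Hamming distances:
  H352 vs H146: 4
  H352 vs H330: 2
  H146 vs H330: 6
The smallest is 2, between H352 and H330.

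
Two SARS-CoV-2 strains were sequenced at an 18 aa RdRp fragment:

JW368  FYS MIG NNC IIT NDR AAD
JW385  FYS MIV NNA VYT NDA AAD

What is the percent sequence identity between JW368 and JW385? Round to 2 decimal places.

Differing sites — 6:G/V; 9:C/A; 10:I/V; 11:I/Y; 15:R/A.
13 of the 18 sites match, so the percent identity is 13/18 × 100 = 72.22%.

72.22%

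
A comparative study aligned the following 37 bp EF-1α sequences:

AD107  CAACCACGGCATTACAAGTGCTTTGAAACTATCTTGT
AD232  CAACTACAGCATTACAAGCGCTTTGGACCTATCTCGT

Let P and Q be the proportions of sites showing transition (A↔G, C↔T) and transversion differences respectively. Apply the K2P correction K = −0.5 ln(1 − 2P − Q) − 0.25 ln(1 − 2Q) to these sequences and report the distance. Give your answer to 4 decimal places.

0.1903

Differing sites — 5:C/T (Ti); 8:G/A (Ti); 19:T/C (Ti); 26:A/G (Ti); 28:A/C (Tv); 35:T/C (Ti).
Of the 6 differences, 5 transitions and 1 transversion over 37 sites: P = 5/37 = 0.135135, Q = 1/37 = 0.027027.
d = −0.5·ln(0.702703) − 0.25·ln(0.945946) = −0.5·(-0.352821) − 0.25·(-0.055570) = 0.1903.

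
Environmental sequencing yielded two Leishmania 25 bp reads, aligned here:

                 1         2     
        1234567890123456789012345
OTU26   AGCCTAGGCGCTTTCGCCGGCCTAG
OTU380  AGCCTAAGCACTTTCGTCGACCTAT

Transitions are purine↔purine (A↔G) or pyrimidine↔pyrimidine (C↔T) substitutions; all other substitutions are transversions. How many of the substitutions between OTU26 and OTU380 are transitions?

Differing sites — 7:G/A (Ti); 10:G/A (Ti); 17:C/T (Ti); 20:G/A (Ti); 25:G/T (Tv).
Of the 5 differences, 4 transitions and 1 transversion, so the answer is 4.

4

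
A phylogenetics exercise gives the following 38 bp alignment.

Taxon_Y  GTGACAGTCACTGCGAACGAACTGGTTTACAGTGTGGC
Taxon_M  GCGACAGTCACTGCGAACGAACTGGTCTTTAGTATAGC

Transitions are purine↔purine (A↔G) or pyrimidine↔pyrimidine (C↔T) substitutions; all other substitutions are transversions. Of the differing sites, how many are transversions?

1

Mismatches occur at site 2 (T↔C, transition), site 27 (T↔C, transition), site 29 (A↔T, transversion), site 30 (C↔T, transition), site 34 (G↔A, transition), site 36 (G↔A, transition).
Of the 6 differences, 5 transitions and 1 transversion, so the answer is 1.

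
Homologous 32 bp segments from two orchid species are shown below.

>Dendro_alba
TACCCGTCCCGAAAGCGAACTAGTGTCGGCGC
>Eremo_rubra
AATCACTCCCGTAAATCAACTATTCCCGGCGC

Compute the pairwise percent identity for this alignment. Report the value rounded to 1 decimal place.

65.6%

Mismatches occur at site 1 (T/A), site 3 (C/T), site 5 (C/A), site 6 (G/C), site 12 (A/T), site 15 (G/A), site 16 (C/T), site 17 (G/C), site 23 (G/T), site 25 (G/C), site 26 (T/C).
21 of the 32 sites match, so the percent identity is 21/32 × 100 = 65.6%.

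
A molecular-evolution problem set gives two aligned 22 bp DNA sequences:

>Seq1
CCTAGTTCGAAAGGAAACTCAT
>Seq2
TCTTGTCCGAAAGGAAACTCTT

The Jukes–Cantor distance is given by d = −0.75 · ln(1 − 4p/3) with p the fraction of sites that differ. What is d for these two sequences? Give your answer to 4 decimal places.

Mismatches occur at site 1 (C/T), site 4 (A/T), site 7 (T/C), site 21 (A/T).
p = 4/22 = 0.181818.
d = −0.75 · ln(1 − (4/3)·0.181818) = −0.75 · ln(0.757576) = −0.75 · (-0.277631) = 0.2082.

0.2082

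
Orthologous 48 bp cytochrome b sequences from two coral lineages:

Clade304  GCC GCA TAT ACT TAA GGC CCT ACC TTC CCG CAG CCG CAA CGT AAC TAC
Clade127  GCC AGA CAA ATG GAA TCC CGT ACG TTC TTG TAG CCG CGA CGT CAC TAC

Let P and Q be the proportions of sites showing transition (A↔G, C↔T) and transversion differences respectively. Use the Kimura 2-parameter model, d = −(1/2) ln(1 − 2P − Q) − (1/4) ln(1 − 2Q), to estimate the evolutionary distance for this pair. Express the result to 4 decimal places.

Mismatches occur at site 4 (G/A, transition), site 5 (C/G, transversion), site 7 (T/C, transition), site 9 (T/A, transversion), site 11 (C/T, transition), site 12 (T/G, transversion), site 13 (T/G, transversion), site 16 (G/T, transversion), site 17 (G/C, transversion), site 20 (C/G, transversion), site 24 (C/G, transversion), site 28 (C/T, transition), site 29 (C/T, transition), site 31 (C/T, transition), site 38 (A/G, transition), site 43 (A/C, transversion).
Of the 16 differences, 7 transitions and 9 transversions over 48 sites: P = 7/48 = 0.145833, Q = 9/48 = 0.187500.
d = −0.5·ln(0.520834) − 0.25·ln(0.625000) = −0.5·(-0.652324) − 0.25·(-0.470004) = 0.4437.

0.4437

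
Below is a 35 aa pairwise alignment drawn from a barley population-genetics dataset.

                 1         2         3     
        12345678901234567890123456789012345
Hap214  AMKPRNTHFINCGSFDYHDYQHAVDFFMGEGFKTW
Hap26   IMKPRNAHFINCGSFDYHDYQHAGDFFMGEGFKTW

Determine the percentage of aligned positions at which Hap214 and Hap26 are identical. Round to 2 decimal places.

91.43%

Mismatches occur at site 1 (A↔I), site 7 (T↔A), site 24 (V↔G).
32 of the 35 sites match, so the percent identity is 32/35 × 100 = 91.43%.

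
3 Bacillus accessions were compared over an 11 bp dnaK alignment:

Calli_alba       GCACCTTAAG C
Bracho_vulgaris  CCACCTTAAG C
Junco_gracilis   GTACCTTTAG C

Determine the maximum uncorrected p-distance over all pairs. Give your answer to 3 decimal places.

Pairwise Hamming distances:
  Calli_alba vs Bracho_vulgaris: 1
  Calli_alba vs Junco_gracilis: 2
  Bracho_vulgaris vs Junco_gracilis: 3
The largest is 3 mismatches, between Bracho_vulgaris and Junco_gracilis; p = 3/11 = 0.273.

0.273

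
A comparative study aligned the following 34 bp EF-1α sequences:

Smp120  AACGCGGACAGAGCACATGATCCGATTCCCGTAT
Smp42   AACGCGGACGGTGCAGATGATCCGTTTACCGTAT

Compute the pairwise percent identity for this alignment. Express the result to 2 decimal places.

Differing sites — 10:A/G; 12:A/T; 16:C/G; 25:A/T; 28:C/A.
29 of the 34 sites match, so the percent identity is 29/34 × 100 = 85.29%.

85.29%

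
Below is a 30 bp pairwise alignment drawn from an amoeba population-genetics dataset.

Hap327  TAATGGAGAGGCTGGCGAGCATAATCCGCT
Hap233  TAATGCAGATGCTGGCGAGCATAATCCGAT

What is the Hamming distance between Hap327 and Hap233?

Mismatches occur at site 6 (G/C), site 10 (G/T), site 29 (C/A).
That gives 3 mismatches out of 30 aligned sites, so the Hamming distance is 3.

3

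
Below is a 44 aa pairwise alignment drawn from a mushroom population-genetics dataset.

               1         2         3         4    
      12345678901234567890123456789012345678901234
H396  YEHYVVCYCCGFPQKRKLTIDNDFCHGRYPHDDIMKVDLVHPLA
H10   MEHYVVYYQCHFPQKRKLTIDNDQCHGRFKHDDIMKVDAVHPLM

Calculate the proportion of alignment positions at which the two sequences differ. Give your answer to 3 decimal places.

Differing sites — 1:Y/M; 7:C/Y; 9:C/Q; 11:G/H; 24:F/Q; 29:Y/F; 30:P/K; 39:L/A; 44:A/M.
There are 9 differences over 44 sites, so p = 9/44 = 0.205.

0.205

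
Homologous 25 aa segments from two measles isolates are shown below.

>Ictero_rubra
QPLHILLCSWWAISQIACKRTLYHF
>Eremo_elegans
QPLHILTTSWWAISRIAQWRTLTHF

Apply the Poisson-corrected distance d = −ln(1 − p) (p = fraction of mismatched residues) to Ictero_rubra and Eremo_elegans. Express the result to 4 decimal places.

Mismatches occur at site 7 (L→T), site 8 (C→T), site 15 (Q→R), site 18 (C→Q), site 19 (K→W), site 23 (Y→T).
p = 6/25 = 0.240000.
d = −ln(1 − 0.240000) = −ln(0.760000) = 0.2744.

0.2744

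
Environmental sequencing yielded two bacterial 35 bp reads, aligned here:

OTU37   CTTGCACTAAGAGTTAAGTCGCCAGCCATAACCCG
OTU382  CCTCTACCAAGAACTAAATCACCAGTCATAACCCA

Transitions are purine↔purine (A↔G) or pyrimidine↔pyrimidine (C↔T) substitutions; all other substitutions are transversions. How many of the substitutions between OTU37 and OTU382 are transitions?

9

Differing sites — 2:T/C (Ti); 4:G/C (Tv); 5:C/T (Ti); 8:T/C (Ti); 13:G/A (Ti); 14:T/C (Ti); 18:G/A (Ti); 21:G/A (Ti); 26:C/T (Ti); 35:G/A (Ti).
Of the 10 differences, 9 transitions and 1 transversion, so the answer is 9.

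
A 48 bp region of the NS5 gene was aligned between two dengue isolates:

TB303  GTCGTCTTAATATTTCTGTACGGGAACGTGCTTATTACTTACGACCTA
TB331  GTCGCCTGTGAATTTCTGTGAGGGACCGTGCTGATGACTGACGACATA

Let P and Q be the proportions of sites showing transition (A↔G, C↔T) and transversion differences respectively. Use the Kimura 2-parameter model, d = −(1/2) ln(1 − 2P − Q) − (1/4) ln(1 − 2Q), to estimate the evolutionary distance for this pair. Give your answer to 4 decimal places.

0.3048

Differing sites — 5:T/C (Ti); 8:T/G (Tv); 9:A/T (Tv); 10:A/G (Ti); 11:T/A (Tv); 20:A/G (Ti); 21:C/A (Tv); 26:A/C (Tv); 33:T/G (Tv); 36:T/G (Tv); 40:T/G (Tv); 46:C/A (Tv).
Of the 12 differences, 3 transitions and 9 transversions over 48 sites: P = 3/48 = 0.062500, Q = 9/48 = 0.187500.
d = −0.5·ln(0.687500) − 0.25·ln(0.625000) = −0.5·(-0.374693) − 0.25·(-0.470004) = 0.3048.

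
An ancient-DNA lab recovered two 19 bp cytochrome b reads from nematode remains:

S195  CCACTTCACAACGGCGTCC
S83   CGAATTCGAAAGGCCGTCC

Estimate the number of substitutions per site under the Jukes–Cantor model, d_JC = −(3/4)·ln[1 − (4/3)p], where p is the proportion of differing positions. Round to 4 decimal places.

0.4099

The sequences differ at positions 2 (C/G), 4 (C/A), 8 (A/G), 9 (C/A), 12 (C/G), 14 (G/C).
p = 6/19 = 0.315789.
d = −0.75 · ln(1 − (4/3)·0.315789) = −0.75 · ln(0.578948) = −0.75 · (-0.546543) = 0.4099.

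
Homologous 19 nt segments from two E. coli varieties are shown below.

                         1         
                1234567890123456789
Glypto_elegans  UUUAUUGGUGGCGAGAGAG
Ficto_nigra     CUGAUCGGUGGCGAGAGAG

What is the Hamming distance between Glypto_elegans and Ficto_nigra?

Differing sites — 1:U/C; 3:U/G; 6:U/C.
That gives 3 mismatches out of 19 aligned sites, so the Hamming distance is 3.

3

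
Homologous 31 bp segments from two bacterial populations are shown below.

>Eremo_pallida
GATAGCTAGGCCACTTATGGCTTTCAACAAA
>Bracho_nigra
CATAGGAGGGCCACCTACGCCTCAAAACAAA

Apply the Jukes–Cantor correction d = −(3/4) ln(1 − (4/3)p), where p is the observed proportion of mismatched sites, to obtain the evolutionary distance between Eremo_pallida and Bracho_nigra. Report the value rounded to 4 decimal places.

0.4217

Mismatches occur at site 1 (G→C), site 6 (C→G), site 7 (T→A), site 8 (A→G), site 15 (T→C), site 18 (T→C), site 20 (G→C), site 23 (T→C), site 24 (T→A), site 25 (C→A).
p = 10/31 = 0.322581.
d = −0.75 · ln(1 − (4/3)·0.322581) = −0.75 · ln(0.569892) = −0.75 · (-0.562308) = 0.4217.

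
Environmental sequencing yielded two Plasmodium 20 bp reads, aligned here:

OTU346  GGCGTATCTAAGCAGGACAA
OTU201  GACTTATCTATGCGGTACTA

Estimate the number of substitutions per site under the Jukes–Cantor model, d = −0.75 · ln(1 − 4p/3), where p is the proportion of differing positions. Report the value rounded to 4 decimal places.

The sequences differ at positions 2 (G/A), 4 (G/T), 11 (A/T), 14 (A/G), 16 (G/T), 19 (A/T).
p = 6/20 = 0.300000.
d = −0.75 · ln(1 − (4/3)·0.300000) = −0.75 · ln(0.600000) = −0.75 · (-0.510826) = 0.3831.

0.3831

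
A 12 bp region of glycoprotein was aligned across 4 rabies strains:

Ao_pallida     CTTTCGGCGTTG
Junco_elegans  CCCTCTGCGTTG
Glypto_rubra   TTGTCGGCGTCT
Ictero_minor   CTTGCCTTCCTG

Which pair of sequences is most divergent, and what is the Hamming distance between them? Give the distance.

Pairwise Hamming distances:
  Ao_pallida vs Junco_elegans: 3
  Ao_pallida vs Glypto_rubra: 4
  Ao_pallida vs Ictero_minor: 6
  Junco_elegans vs Glypto_rubra: 6
  Junco_elegans vs Ictero_minor: 8
  Glypto_rubra vs Ictero_minor: 10
The largest is 10, between Glypto_rubra and Ictero_minor.

10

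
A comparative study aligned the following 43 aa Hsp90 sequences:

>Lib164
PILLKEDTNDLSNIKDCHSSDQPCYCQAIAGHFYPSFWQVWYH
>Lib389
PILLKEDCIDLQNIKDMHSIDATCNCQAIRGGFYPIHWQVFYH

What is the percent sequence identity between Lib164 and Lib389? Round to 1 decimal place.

Mismatches occur at site 8 (T/C), site 9 (N/I), site 12 (S/Q), site 17 (C/M), site 20 (S/I), site 22 (Q/A), site 23 (P/T), site 25 (Y/N), site 30 (A/R), site 32 (H/G), site 36 (S/I), site 37 (F/H), site 41 (W/F).
30 of the 43 sites match, so the percent identity is 30/43 × 100 = 69.8%.

69.8%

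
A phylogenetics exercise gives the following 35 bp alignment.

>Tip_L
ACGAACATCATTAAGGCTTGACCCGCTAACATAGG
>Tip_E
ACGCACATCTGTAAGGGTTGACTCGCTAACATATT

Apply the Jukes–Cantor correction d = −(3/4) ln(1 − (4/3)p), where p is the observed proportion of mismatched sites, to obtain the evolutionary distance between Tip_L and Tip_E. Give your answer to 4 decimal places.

0.2326

Mismatches occur at site 4 (A/C), site 10 (A/T), site 11 (T/G), site 17 (C/G), site 23 (C/T), site 34 (G/T), site 35 (G/T).
p = 7/35 = 0.200000.
d = −0.75 · ln(1 − (4/3)·0.200000) = −0.75 · ln(0.733333) = −0.75 · (-0.310155) = 0.2326.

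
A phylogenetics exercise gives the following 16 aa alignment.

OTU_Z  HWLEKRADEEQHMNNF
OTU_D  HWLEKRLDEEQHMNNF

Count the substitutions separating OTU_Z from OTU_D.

1

A single mismatch occurs at site 7 (A↔L).
That gives 1 mismatch out of 16 aligned sites, so the Hamming distance is 1.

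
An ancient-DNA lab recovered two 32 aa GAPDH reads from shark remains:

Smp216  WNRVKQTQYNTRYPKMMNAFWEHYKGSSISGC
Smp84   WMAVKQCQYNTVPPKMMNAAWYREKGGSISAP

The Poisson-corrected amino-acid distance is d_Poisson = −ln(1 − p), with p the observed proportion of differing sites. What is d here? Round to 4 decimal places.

Mismatches occur at site 2 (N/M), site 3 (R/A), site 7 (T/C), site 12 (R/V), site 13 (Y/P), site 20 (F/A), site 22 (E/Y), site 23 (H/R), site 24 (Y/E), site 27 (S/G), site 31 (G/A), site 32 (C/P).
p = 12/32 = 0.375000.
d = −ln(1 − 0.375000) = −ln(0.625000) = 0.4700.

0.4700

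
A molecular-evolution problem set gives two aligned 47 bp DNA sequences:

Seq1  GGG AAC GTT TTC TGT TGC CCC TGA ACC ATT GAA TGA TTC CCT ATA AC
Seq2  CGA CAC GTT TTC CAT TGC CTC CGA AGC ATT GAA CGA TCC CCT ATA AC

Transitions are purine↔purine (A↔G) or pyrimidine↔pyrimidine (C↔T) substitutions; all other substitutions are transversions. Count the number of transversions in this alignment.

3

The sequences differ at positions 1 (G/C, transversion), 3 (G/A, transition), 4 (A/C, transversion), 13 (T/C, transition), 14 (G/A, transition), 20 (C/T, transition), 22 (T/C, transition), 26 (C/G, transversion), 34 (T/C, transition), 38 (T/C, transition).
Of the 10 differences, 7 transitions and 3 transversions, so the answer is 3.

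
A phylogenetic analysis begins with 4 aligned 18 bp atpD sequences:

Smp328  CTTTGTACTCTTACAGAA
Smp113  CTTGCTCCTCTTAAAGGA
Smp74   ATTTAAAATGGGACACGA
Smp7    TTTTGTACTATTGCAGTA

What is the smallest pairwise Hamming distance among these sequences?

4

Pairwise Hamming distances:
  Smp328 vs Smp113: 5
  Smp328 vs Smp74: 9
  Smp328 vs Smp7: 4
  Smp113 vs Smp74: 11
  Smp113 vs Smp7: 8
  Smp74 vs Smp7: 10
The smallest is 4, between Smp328 and Smp7.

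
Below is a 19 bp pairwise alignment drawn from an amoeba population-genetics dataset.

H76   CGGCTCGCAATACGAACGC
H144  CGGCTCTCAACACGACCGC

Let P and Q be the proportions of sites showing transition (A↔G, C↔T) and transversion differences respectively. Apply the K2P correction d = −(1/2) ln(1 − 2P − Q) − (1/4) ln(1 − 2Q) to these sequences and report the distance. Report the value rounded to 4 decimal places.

0.1773

Mismatches occur at site 7 (G/T, transversion), site 11 (T/C, transition), site 16 (A/C, transversion).
Of the 3 differences, 1 transition and 2 transversions over 19 sites: P = 1/19 = 0.052632, Q = 2/19 = 0.105263.
d = −0.5·ln(0.789473) − 0.25·ln(0.789474) = −0.5·(-0.236390) − 0.25·(-0.236388) = 0.1773.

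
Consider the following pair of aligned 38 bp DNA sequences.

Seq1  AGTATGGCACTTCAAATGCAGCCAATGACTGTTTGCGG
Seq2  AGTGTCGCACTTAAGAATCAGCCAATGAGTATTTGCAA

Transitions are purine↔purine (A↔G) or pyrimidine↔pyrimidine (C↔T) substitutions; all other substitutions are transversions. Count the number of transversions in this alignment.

5

Differing sites — 4:A/G (Ti); 6:G/C (Tv); 13:C/A (Tv); 15:A/G (Ti); 17:T/A (Tv); 18:G/T (Tv); 29:C/G (Tv); 31:G/A (Ti); 37:G/A (Ti); 38:G/A (Ti).
Of the 10 differences, 5 transitions and 5 transversions, so the answer is 5.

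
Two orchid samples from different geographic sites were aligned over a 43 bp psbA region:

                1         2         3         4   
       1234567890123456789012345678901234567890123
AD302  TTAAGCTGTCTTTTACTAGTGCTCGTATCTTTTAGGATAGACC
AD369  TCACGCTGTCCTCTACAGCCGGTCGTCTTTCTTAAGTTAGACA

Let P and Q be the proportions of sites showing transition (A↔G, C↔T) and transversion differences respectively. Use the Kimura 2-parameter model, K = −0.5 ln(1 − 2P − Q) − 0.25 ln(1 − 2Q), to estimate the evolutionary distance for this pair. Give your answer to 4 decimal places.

The sequences differ at positions 2 (T/C, transition), 4 (A/C, transversion), 11 (T/C, transition), 13 (T/C, transition), 17 (T/A, transversion), 18 (A/G, transition), 19 (G/C, transversion), 20 (T/C, transition), 22 (C/G, transversion), 27 (A/C, transversion), 29 (C/T, transition), 31 (T/C, transition), 35 (G/A, transition), 37 (A/T, transversion), 43 (C/A, transversion).
Of the 15 differences, 8 transitions and 7 transversions over 43 sites: P = 8/43 = 0.186047, Q = 7/43 = 0.162791.
d = −0.5·ln(0.465115) − 0.25·ln(0.674418) = −0.5·(-0.765471) − 0.25·(-0.393905) = 0.4812.

0.4812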